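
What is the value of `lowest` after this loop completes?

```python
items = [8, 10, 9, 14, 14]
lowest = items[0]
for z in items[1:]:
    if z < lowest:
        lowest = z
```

Let's trace through this code step by step.

Initialize: items = [8, 10, 9, 14, 14]
Initialize: lowest = 8
Entering loop: for z in items[1:]:
After iteration 1: z = 10, lowest = 8
After iteration 2: z = 9, lowest = 8
After iteration 3: z = 14, lowest = 8
After iteration 4: z = 14, lowest = 8
Loop ends.

Final answer: 8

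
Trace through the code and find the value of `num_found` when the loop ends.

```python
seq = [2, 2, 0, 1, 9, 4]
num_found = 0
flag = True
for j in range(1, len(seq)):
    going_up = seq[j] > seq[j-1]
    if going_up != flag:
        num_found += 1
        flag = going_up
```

Let's trace through this code step by step.

Initialize: seq = [2, 2, 0, 1, 9, 4]
Initialize: num_found = 0
Initialize: flag = True
Entering loop: for j in range(1, len(seq)):
After iteration 1: j = 1, num_found = 1, flag = False, going_up = False
After iteration 2: j = 2, num_found = 1, flag = False, going_up = False
After iteration 3: j = 3, num_found = 2, flag = True, going_up = True
After iteration 4: j = 4, num_found = 2, flag = True, going_up = True
After iteration 5: j = 5, num_found = 3, flag = False, going_up = False
Loop ends.

Final answer: 3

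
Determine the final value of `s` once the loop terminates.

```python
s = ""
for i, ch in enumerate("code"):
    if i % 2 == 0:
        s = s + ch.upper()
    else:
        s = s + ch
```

Let's trace through this code step by step.

Initialize: s = ''
Entering loop: for i, ch in enumerate("code"):
After iteration 1: i = 0, ch = 'c', s = 'C'
After iteration 2: i = 1, ch = 'o', s = 'Co'
After iteration 3: i = 2, ch = 'd', s = 'CoD'
After iteration 4: i = 3, ch = 'e', s = 'CoDe'
Loop ends.

Final answer: 'CoDe'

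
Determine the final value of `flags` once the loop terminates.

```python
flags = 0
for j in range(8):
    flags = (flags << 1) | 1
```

Let's trace through this code step by step.

Initialize: flags = 0
Entering loop: for j in range(8):
After iteration 1: j = 0, flags = 1
After iteration 2: j = 1, flags = 3
After iteration 3: j = 2, flags = 7
After iteration 4: j = 3, flags = 15
After iteration 5: j = 4, flags = 31
After iteration 6: j = 5, flags = 63
After iteration 7: j = 6, flags = 127
After iteration 8: j = 7, flags = 255
Loop ends.

Final answer: 255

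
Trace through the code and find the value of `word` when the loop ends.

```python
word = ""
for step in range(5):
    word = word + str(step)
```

Let's trace through this code step by step.

Initialize: word = ''
Entering loop: for step in range(5):
After iteration 1: step = 0, word = '0'
After iteration 2: step = 1, word = '01'
After iteration 3: step = 2, word = '012'
After iteration 4: step = 3, word = '0123'
After iteration 5: step = 4, word = '01234'
Loop ends.

Final answer: '01234'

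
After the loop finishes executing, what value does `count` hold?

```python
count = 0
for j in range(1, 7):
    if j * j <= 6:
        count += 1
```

Let's trace through this code step by step.

Initialize: count = 0
Entering loop: for j in range(1, 7):
After iteration 1: j = 1, count = 1
After iteration 2: j = 2, count = 2
After iteration 3: j = 3, count = 2
After iteration 4: j = 4, count = 2
After iteration 5: j = 5, count = 2
After iteration 6: j = 6, count = 2
Loop ends.

Final answer: 2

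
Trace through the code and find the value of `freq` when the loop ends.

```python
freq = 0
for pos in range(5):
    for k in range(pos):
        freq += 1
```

Let's trace through this code step by step.

Initialize: freq = 0
Entering loop: for pos in range(5):
After iteration 1: pos = 0, freq = 0
After iteration 2: pos = 1, freq = 1, k = 0
After iteration 3: pos = 2, freq = 3, k = 1
After iteration 4: pos = 3, freq = 6, k = 2
After iteration 5: pos = 4, freq = 10, k = 3
Loop ends.

Final answer: 10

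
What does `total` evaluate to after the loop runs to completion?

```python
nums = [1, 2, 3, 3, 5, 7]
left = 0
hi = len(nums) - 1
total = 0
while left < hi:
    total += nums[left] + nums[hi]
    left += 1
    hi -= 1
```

Let's trace through this code step by step.

Initialize: nums = [1, 2, 3, 3, 5, 7]
Initialize: left = 0
Initialize: hi = 5
Initialize: total = 0
Entering loop: while left < hi:
After iteration 1: left = 1, hi = 4, total = 8
After iteration 2: left = 2, hi = 3, total = 15
After iteration 3: left = 3, hi = 2, total = 21
Loop ends.

Final answer: 21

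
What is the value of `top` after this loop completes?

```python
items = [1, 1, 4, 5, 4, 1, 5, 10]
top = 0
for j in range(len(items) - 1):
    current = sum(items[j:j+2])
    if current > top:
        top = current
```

Let's trace through this code step by step.

Initialize: items = [1, 1, 4, 5, 4, 1, 5, 10]
Initialize: top = 0
Entering loop: for j in range(len(items) - 1):
After iteration 1: j = 0, top = 2, current = 2
After iteration 2: j = 1, top = 5, current = 5
After iteration 3: j = 2, top = 9, current = 9
After iteration 4: j = 3, top = 9, current = 9
After iteration 5: j = 4, top = 9, current = 5
After iteration 6: j = 5, top = 9, current = 6
After iteration 7: j = 6, top = 15, current = 15
Loop ends.

Final answer: 15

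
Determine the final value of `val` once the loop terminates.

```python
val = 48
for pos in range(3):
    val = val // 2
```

Let's trace through this code step by step.

Initialize: val = 48
Entering loop: for pos in range(3):
After iteration 1: pos = 0, val = 24
After iteration 2: pos = 1, val = 12
After iteration 3: pos = 2, val = 6
Loop ends.

Final answer: 6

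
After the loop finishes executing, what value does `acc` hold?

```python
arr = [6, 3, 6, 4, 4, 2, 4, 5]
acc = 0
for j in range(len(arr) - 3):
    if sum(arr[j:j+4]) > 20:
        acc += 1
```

Let's trace through this code step by step.

Initialize: arr = [6, 3, 6, 4, 4, 2, 4, 5]
Initialize: acc = 0
Entering loop: for j in range(len(arr) - 3):
After iteration 1: j = 0, acc = 0
After iteration 2: j = 1, acc = 0
After iteration 3: j = 2, acc = 0
After iteration 4: j = 3, acc = 0
After iteration 5: j = 4, acc = 0
Loop ends.

Final answer: 0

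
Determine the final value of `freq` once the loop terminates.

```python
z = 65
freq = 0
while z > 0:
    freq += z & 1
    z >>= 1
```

Let's trace through this code step by step.

Initialize: z = 65
Initialize: freq = 0
Entering loop: while z > 0:
After iteration 1: z = 32, freq = 1
After iteration 2: z = 16, freq = 1
After iteration 3: z = 8, freq = 1
After iteration 4: z = 4, freq = 1
After iteration 5: z = 2, freq = 1
After iteration 6: z = 1, freq = 1
After iteration 7: z = 0, freq = 2
Loop ends.

Final answer: 2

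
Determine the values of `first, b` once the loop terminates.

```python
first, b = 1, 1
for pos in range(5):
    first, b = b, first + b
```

Let's trace through this code step by step.

Initialize: first = 1
Initialize: b = 1
Entering loop: for pos in range(5):
After iteration 1: pos = 0, first = 1, b = 2
After iteration 2: pos = 1, first = 2, b = 3
After iteration 3: pos = 2, first = 3, b = 5
After iteration 4: pos = 3, first = 5, b = 8
After iteration 5: pos = 4, first = 8, b = 13
Loop ends.

Final answer: 8, 13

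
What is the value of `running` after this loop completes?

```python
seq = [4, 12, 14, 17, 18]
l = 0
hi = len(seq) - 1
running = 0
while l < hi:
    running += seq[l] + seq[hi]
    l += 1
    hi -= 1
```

Let's trace through this code step by step.

Initialize: seq = [4, 12, 14, 17, 18]
Initialize: l = 0
Initialize: hi = 4
Initialize: running = 0
Entering loop: while l < hi:
After iteration 1: l = 1, hi = 3, running = 22
After iteration 2: l = 2, hi = 2, running = 51
Loop ends.

Final answer: 51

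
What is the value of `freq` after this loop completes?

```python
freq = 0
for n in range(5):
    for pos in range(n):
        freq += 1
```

Let's trace through this code step by step.

Initialize: freq = 0
Entering loop: for n in range(5):
After iteration 1: n = 0, freq = 0
After iteration 2: n = 1, freq = 1, pos = 0
After iteration 3: n = 2, freq = 3, pos = 1
After iteration 4: n = 3, freq = 6, pos = 2
After iteration 5: n = 4, freq = 10, pos = 3
Loop ends.

Final answer: 10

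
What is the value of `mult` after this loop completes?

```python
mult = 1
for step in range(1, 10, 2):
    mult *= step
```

Let's trace through this code step by step.

Initialize: mult = 1
Entering loop: for step in range(1, 10, 2):
After iteration 1: step = 1, mult = 1
After iteration 2: step = 3, mult = 3
After iteration 3: step = 5, mult = 15
After iteration 4: step = 7, mult = 105
After iteration 5: step = 9, mult = 945
Loop ends.

Final answer: 945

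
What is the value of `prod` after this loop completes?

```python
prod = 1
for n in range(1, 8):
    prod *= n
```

Let's trace through this code step by step.

Initialize: prod = 1
Entering loop: for n in range(1, 8):
After iteration 1: n = 1, prod = 1
After iteration 2: n = 2, prod = 2
After iteration 3: n = 3, prod = 6
After iteration 4: n = 4, prod = 24
After iteration 5: n = 5, prod = 120
After iteration 6: n = 6, prod = 720
After iteration 7: n = 7, prod = 5040
Loop ends.

Final answer: 5040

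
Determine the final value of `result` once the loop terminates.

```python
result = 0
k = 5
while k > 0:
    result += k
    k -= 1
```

Let's trace through this code step by step.

Initialize: result = 0
Initialize: k = 5
Entering loop: while k > 0:
After iteration 1: result = 5, k = 4
After iteration 2: result = 9, k = 3
After iteration 3: result = 12, k = 2
After iteration 4: result = 14, k = 1
After iteration 5: result = 15, k = 0
Loop ends.

Final answer: 15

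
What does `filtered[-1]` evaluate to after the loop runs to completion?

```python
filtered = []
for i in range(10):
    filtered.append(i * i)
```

Let's trace through this code step by step.

Initialize: filtered = []
Entering loop: for i in range(10):
After iteration 1: i = 0, filtered = [0]
After iteration 2: i = 1, filtered = [0, 1]
After iteration 3: i = 2, filtered = [0, 1, 4]
After iteration 4: i = 3, filtered = [0, 1, 4, 9]
After iteration 5: i = 4, filtered = [0, 1, 4, 9, 16]
After iteration 6: i = 5, filtered = [0, 1, 4, 9, 16, 25]
After iteration 7: i = 6, filtered = [0, 1, 4, 9, 16, 25, 36]
After iteration 8: i = 7, filtered = [0, 1, 4, 9, 16, 25, 36, 49]
After iteration 9: i = 8, filtered = [0, 1, 4, 9, 16, 25, 36, 49, 64]
After iteration 10: i = 9, filtered = [0, 1, 4, 9, 16, 25, 36, 49, 64, 81]
Loop ends.
filtered[-1] = 81

Final answer: 81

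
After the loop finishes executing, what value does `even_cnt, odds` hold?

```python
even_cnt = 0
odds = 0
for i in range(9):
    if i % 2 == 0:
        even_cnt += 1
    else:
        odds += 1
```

Let's trace through this code step by step.

Initialize: even_cnt = 0
Initialize: odds = 0
Entering loop: for i in range(9):
After iteration 1: i = 0, even_cnt = 1, odds = 0
After iteration 2: i = 1, even_cnt = 1, odds = 1
After iteration 3: i = 2, even_cnt = 2, odds = 1
After iteration 4: i = 3, even_cnt = 2, odds = 2
After iteration 5: i = 4, even_cnt = 3, odds = 2
After iteration 6: i = 5, even_cnt = 3, odds = 3
After iteration 7: i = 6, even_cnt = 4, odds = 3
After iteration 8: i = 7, even_cnt = 4, odds = 4
After iteration 9: i = 8, even_cnt = 5, odds = 4
Loop ends.

Final answer: 5, 4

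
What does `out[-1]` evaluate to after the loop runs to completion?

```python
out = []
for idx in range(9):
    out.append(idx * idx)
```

Let's trace through this code step by step.

Initialize: out = []
Entering loop: for idx in range(9):
After iteration 1: idx = 0, out = [0]
After iteration 2: idx = 1, out = [0, 1]
After iteration 3: idx = 2, out = [0, 1, 4]
After iteration 4: idx = 3, out = [0, 1, 4, 9]
After iteration 5: idx = 4, out = [0, 1, 4, 9, 16]
After iteration 6: idx = 5, out = [0, 1, 4, 9, 16, 25]
After iteration 7: idx = 6, out = [0, 1, 4, 9, 16, 25, 36]
After iteration 8: idx = 7, out = [0, 1, 4, 9, 16, 25, 36, 49]
After iteration 9: idx = 8, out = [0, 1, 4, 9, 16, 25, 36, 49, 64]
Loop ends.
out[-1] = 64

Final answer: 64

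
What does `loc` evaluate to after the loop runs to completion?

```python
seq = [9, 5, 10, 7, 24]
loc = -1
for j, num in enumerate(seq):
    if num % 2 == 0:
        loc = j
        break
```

Let's trace through this code step by step.

Initialize: seq = [9, 5, 10, 7, 24]
Initialize: loc = -1
Entering loop: for j, num in enumerate(seq):
After iteration 1: j = 0, num = 9, loc = -1
After iteration 2: j = 1, num = 5, loc = -1
After iteration 3: j = 2, num = 10, loc = 2
Loop ends.

Final answer: 2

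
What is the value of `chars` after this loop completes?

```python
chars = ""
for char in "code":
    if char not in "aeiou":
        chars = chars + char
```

Let's trace through this code step by step.

Initialize: chars = ''
Entering loop: for char in "code":
After iteration 1: char = 'c', chars = 'c'
After iteration 2: char = 'o', chars = 'c'
After iteration 3: char = 'd', chars = 'cd'
After iteration 4: char = 'e', chars = 'cd'
Loop ends.

Final answer: 'cd'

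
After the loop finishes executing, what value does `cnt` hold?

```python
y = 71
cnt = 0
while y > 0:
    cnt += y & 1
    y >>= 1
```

Let's trace through this code step by step.

Initialize: y = 71
Initialize: cnt = 0
Entering loop: while y > 0:
After iteration 1: y = 35, cnt = 1
After iteration 2: y = 17, cnt = 2
After iteration 3: y = 8, cnt = 3
After iteration 4: y = 4, cnt = 3
After iteration 5: y = 2, cnt = 3
After iteration 6: y = 1, cnt = 3
After iteration 7: y = 0, cnt = 4
Loop ends.

Final answer: 4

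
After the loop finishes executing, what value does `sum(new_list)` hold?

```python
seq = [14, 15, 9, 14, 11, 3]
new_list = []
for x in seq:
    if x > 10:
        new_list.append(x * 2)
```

Let's trace through this code step by step.

Initialize: seq = [14, 15, 9, 14, 11, 3]
Initialize: new_list = []
Entering loop: for x in seq:
After iteration 1: x = 14, new_list = [28]
After iteration 2: x = 15, new_list = [28, 30]
After iteration 3: x = 9, new_list = [28, 30]
After iteration 4: x = 14, new_list = [28, 30, 28]
After iteration 5: x = 11, new_list = [28, 30, 28, 22]
After iteration 6: x = 3, new_list = [28, 30, 28, 22]
Loop ends.
sum(new_list) = 108

Final answer: 108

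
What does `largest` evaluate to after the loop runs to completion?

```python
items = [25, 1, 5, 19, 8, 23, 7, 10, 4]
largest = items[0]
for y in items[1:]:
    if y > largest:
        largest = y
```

Let's trace through this code step by step.

Initialize: items = [25, 1, 5, 19, 8, 23, 7, 10, 4]
Initialize: largest = 25
Entering loop: for y in items[1:]:
After iteration 1: y = 1, largest = 25
After iteration 2: y = 5, largest = 25
After iteration 3: y = 19, largest = 25
After iteration 4: y = 8, largest = 25
After iteration 5: y = 23, largest = 25
After iteration 6: y = 7, largest = 25
After iteration 7: y = 10, largest = 25
After iteration 8: y = 4, largest = 25
Loop ends.

Final answer: 25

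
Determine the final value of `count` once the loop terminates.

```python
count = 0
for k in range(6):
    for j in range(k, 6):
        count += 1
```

Let's trace through this code step by step.

Initialize: count = 0
Entering loop: for k in range(6):
After iteration 1: k = 0, count = 6
After iteration 2: k = 1, count = 11
After iteration 3: k = 2, count = 15
After iteration 4: k = 3, count = 18
After iteration 5: k = 4, count = 20
After iteration 6: k = 5, count = 21
Loop ends.

Final answer: 21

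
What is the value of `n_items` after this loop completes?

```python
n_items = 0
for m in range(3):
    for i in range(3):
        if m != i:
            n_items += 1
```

Let's trace through this code step by step.

Initialize: n_items = 0
Entering loop: for m in range(3):
After iteration 1: m = 0, n_items = 2
After iteration 2: m = 1, n_items = 4
After iteration 3: m = 2, n_items = 6
Loop ends.

Final answer: 6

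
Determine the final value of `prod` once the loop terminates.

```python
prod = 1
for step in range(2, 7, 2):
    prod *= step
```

Let's trace through this code step by step.

Initialize: prod = 1
Entering loop: for step in range(2, 7, 2):
After iteration 1: step = 2, prod = 2
After iteration 2: step = 4, prod = 8
After iteration 3: step = 6, prod = 48
Loop ends.

Final answer: 48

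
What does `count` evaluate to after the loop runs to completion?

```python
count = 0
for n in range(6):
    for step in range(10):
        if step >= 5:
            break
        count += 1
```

Let's trace through this code step by step.

Initialize: count = 0
Entering loop: for n in range(6):
After iteration 1: n = 0, count = 5
After iteration 2: n = 1, count = 10
After iteration 3: n = 2, count = 15
After iteration 4: n = 3, count = 20
After iteration 5: n = 4, count = 25
After iteration 6: n = 5, count = 30
Loop ends.

Final answer: 30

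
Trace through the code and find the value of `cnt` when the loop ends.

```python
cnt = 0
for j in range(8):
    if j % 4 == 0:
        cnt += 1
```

Let's trace through this code step by step.

Initialize: cnt = 0
Entering loop: for j in range(8):
After iteration 1: j = 0, cnt = 1
After iteration 2: j = 1, cnt = 1
After iteration 3: j = 2, cnt = 1
After iteration 4: j = 3, cnt = 1
After iteration 5: j = 4, cnt = 2
After iteration 6: j = 5, cnt = 2
After iteration 7: j = 6, cnt = 2
After iteration 8: j = 7, cnt = 2
Loop ends.

Final answer: 2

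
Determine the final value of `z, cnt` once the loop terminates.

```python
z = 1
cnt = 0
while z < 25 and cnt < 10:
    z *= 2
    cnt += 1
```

Let's trace through this code step by step.

Initialize: z = 1
Initialize: cnt = 0
Entering loop: while z < 25 and cnt < 10:
After iteration 1: z = 2, cnt = 1
After iteration 2: z = 4, cnt = 2
After iteration 3: z = 8, cnt = 3
After iteration 4: z = 16, cnt = 4
After iteration 5: z = 32, cnt = 5
Loop ends.

Final answer: 32, 5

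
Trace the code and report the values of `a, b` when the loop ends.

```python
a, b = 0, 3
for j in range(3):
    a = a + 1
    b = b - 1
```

Let's trace through this code step by step.

Initialize: a = 0
Initialize: b = 3
Entering loop: for j in range(3):
After iteration 1: j = 0, a = 1, b = 2
After iteration 2: j = 1, a = 2, b = 1
After iteration 3: j = 2, a = 3, b = 0
Loop ends.

Final answer: 3, 0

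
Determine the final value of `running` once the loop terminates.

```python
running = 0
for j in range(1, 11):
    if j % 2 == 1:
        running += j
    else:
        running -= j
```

Let's trace through this code step by step.

Initialize: running = 0
Entering loop: for j in range(1, 11):
After iteration 1: j = 1, running = 1
After iteration 2: j = 2, running = -1
After iteration 3: j = 3, running = 2
After iteration 4: j = 4, running = -2
After iteration 5: j = 5, running = 3
After iteration 6: j = 6, running = -3
After iteration 7: j = 7, running = 4
After iteration 8: j = 8, running = -4
After iteration 9: j = 9, running = 5
After iteration 10: j = 10, running = -5
Loop ends.

Final answer: -5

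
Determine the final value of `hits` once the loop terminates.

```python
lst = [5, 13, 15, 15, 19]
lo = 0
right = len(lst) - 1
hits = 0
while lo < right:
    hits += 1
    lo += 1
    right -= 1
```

Let's trace through this code step by step.

Initialize: lst = [5, 13, 15, 15, 19]
Initialize: lo = 0
Initialize: right = 4
Initialize: hits = 0
Entering loop: while lo < right:
After iteration 1: lo = 1, right = 3, hits = 1
After iteration 2: lo = 2, right = 2, hits = 2
Loop ends.

Final answer: 2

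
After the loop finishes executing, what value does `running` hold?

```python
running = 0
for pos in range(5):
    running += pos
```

Let's trace through this code step by step.

Initialize: running = 0
Entering loop: for pos in range(5):
After iteration 1: pos = 0, running = 0
After iteration 2: pos = 1, running = 1
After iteration 3: pos = 2, running = 3
After iteration 4: pos = 3, running = 6
After iteration 5: pos = 4, running = 10
Loop ends.

Final answer: 10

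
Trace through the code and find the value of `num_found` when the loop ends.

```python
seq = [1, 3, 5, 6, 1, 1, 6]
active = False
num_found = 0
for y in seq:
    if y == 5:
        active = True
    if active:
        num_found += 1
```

Let's trace through this code step by step.

Initialize: seq = [1, 3, 5, 6, 1, 1, 6]
Initialize: active = False
Initialize: num_found = 0
Entering loop: for y in seq:
After iteration 1: y = 1, active = False, num_found = 0
After iteration 2: y = 3, active = False, num_found = 0
After iteration 3: y = 5, active = True, num_found = 1
After iteration 4: y = 6, active = True, num_found = 2
After iteration 5: y = 1, active = True, num_found = 3
After iteration 6: y = 1, active = True, num_found = 4
After iteration 7: y = 6, active = True, num_found = 5
Loop ends.

Final answer: 5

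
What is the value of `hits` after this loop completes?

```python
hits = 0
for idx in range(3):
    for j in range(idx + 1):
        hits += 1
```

Let's trace through this code step by step.

Initialize: hits = 0
Entering loop: for idx in range(3):
After iteration 1: idx = 0, hits = 1, j = 0
After iteration 2: idx = 1, hits = 3, j = 1
After iteration 3: idx = 2, hits = 6, j = 2
Loop ends.

Final answer: 6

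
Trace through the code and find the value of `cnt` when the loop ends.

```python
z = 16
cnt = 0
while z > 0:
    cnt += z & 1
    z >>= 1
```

Let's trace through this code step by step.

Initialize: z = 16
Initialize: cnt = 0
Entering loop: while z > 0:
After iteration 1: z = 8, cnt = 0
After iteration 2: z = 4, cnt = 0
After iteration 3: z = 2, cnt = 0
After iteration 4: z = 1, cnt = 0
After iteration 5: z = 0, cnt = 1
Loop ends.

Final answer: 1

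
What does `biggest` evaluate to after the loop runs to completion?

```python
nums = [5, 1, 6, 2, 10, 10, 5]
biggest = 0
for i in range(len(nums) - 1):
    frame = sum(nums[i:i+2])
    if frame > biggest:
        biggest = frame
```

Let's trace through this code step by step.

Initialize: nums = [5, 1, 6, 2, 10, 10, 5]
Initialize: biggest = 0
Entering loop: for i in range(len(nums) - 1):
After iteration 1: i = 0, biggest = 6, frame = 6
After iteration 2: i = 1, biggest = 7, frame = 7
After iteration 3: i = 2, biggest = 8, frame = 8
After iteration 4: i = 3, biggest = 12, frame = 12
After iteration 5: i = 4, biggest = 20, frame = 20
After iteration 6: i = 5, biggest = 20, frame = 15
Loop ends.

Final answer: 20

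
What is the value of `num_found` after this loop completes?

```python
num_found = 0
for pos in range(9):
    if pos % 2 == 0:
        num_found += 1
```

Let's trace through this code step by step.

Initialize: num_found = 0
Entering loop: for pos in range(9):
After iteration 1: pos = 0, num_found = 1
After iteration 2: pos = 1, num_found = 1
After iteration 3: pos = 2, num_found = 2
After iteration 4: pos = 3, num_found = 2
After iteration 5: pos = 4, num_found = 3
After iteration 6: pos = 5, num_found = 3
After iteration 7: pos = 6, num_found = 4
After iteration 8: pos = 7, num_found = 4
After iteration 9: pos = 8, num_found = 5
Loop ends.

Final answer: 5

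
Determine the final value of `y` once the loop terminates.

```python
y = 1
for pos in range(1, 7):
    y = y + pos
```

Let's trace through this code step by step.

Initialize: y = 1
Entering loop: for pos in range(1, 7):
After iteration 1: pos = 1, y = 2
After iteration 2: pos = 2, y = 4
After iteration 3: pos = 3, y = 7
After iteration 4: pos = 4, y = 11
After iteration 5: pos = 5, y = 16
After iteration 6: pos = 6, y = 22
Loop ends.

Final answer: 22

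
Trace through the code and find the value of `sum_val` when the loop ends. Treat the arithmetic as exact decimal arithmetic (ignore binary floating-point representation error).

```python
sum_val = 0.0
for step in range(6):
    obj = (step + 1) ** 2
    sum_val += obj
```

Let's trace through this code step by step.

Initialize: sum_val = 0.0
Entering loop: for step in range(6):
After iteration 1: step = 0, sum_val = 1.0, obj = 1
After iteration 2: step = 1, sum_val = 5.0, obj = 4
After iteration 3: step = 2, sum_val = 14.0, obj = 9
After iteration 4: step = 3, sum_val = 30.0, obj = 16
After iteration 5: step = 4, sum_val = 55.0, obj = 25
After iteration 6: step = 5, sum_val = 91.0, obj = 36
Loop ends.

Final answer: 91.0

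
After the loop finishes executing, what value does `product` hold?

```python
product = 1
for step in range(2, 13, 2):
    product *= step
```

Let's trace through this code step by step.

Initialize: product = 1
Entering loop: for step in range(2, 13, 2):
After iteration 1: step = 2, product = 2
After iteration 2: step = 4, product = 8
After iteration 3: step = 6, product = 48
After iteration 4: step = 8, product = 384
After iteration 5: step = 10, product = 3840
After iteration 6: step = 12, product = 46080
Loop ends.

Final answer: 46080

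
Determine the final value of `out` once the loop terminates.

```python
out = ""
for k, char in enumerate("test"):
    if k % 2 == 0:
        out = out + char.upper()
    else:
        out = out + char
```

Let's trace through this code step by step.

Initialize: out = ''
Entering loop: for k, char in enumerate("test"):
After iteration 1: k = 0, char = 't', out = 'T'
After iteration 2: k = 1, char = 'e', out = 'Te'
After iteration 3: k = 2, char = 's', out = 'TeS'
After iteration 4: k = 3, char = 't', out = 'TeSt'
Loop ends.

Final answer: 'TeSt'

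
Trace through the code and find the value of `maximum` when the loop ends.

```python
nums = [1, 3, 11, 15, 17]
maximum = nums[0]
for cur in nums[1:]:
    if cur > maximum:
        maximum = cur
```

Let's trace through this code step by step.

Initialize: nums = [1, 3, 11, 15, 17]
Initialize: maximum = 1
Entering loop: for cur in nums[1:]:
After iteration 1: cur = 3, maximum = 3
After iteration 2: cur = 11, maximum = 11
After iteration 3: cur = 15, maximum = 15
After iteration 4: cur = 17, maximum = 17
Loop ends.

Final answer: 17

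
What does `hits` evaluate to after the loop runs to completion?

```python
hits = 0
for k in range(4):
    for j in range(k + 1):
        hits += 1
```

Let's trace through this code step by step.

Initialize: hits = 0
Entering loop: for k in range(4):
After iteration 1: k = 0, hits = 1, j = 0
After iteration 2: k = 1, hits = 3, j = 1
After iteration 3: k = 2, hits = 6, j = 2
After iteration 4: k = 3, hits = 10, j = 3
Loop ends.

Final answer: 10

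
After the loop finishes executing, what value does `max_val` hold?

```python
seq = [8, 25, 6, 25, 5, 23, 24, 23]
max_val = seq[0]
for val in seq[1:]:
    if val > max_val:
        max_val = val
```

Let's trace through this code step by step.

Initialize: seq = [8, 25, 6, 25, 5, 23, 24, 23]
Initialize: max_val = 8
Entering loop: for val in seq[1:]:
After iteration 1: val = 25, max_val = 25
After iteration 2: val = 6, max_val = 25
After iteration 3: val = 25, max_val = 25
After iteration 4: val = 5, max_val = 25
After iteration 5: val = 23, max_val = 25
After iteration 6: val = 24, max_val = 25
After iteration 7: val = 23, max_val = 25
Loop ends.

Final answer: 25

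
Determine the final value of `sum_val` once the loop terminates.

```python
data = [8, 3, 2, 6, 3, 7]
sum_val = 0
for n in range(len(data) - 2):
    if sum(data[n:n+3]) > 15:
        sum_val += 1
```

Let's trace through this code step by step.

Initialize: data = [8, 3, 2, 6, 3, 7]
Initialize: sum_val = 0
Entering loop: for n in range(len(data) - 2):
After iteration 1: n = 0, sum_val = 0
After iteration 2: n = 1, sum_val = 0
After iteration 3: n = 2, sum_val = 0
After iteration 4: n = 3, sum_val = 1
Loop ends.

Final answer: 1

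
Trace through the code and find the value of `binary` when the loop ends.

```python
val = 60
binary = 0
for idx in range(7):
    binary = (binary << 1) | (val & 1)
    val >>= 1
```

Let's trace through this code step by step.

Initialize: val = 60
Initialize: binary = 0
Entering loop: for idx in range(7):
After iteration 1: idx = 0, val = 30, binary = 0
After iteration 2: idx = 1, val = 15, binary = 0
After iteration 3: idx = 2, val = 7, binary = 1
After iteration 4: idx = 3, val = 3, binary = 3
After iteration 5: idx = 4, val = 1, binary = 7
After iteration 6: idx = 5, val = 0, binary = 15
After iteration 7: idx = 6, val = 0, binary = 30
Loop ends.

Final answer: 30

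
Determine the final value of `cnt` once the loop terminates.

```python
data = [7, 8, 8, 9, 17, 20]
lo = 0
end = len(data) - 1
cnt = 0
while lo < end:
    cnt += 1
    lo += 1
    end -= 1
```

Let's trace through this code step by step.

Initialize: data = [7, 8, 8, 9, 17, 20]
Initialize: lo = 0
Initialize: end = 5
Initialize: cnt = 0
Entering loop: while lo < end:
After iteration 1: lo = 1, end = 4, cnt = 1
After iteration 2: lo = 2, end = 3, cnt = 2
After iteration 3: lo = 3, end = 2, cnt = 3
Loop ends.

Final answer: 3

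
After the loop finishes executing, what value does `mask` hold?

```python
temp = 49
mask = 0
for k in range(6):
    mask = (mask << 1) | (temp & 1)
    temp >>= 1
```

Let's trace through this code step by step.

Initialize: temp = 49
Initialize: mask = 0
Entering loop: for k in range(6):
After iteration 1: k = 0, temp = 24, mask = 1
After iteration 2: k = 1, temp = 12, mask = 2
After iteration 3: k = 2, temp = 6, mask = 4
After iteration 4: k = 3, temp = 3, mask = 8
After iteration 5: k = 4, temp = 1, mask = 17
After iteration 6: k = 5, temp = 0, mask = 35
Loop ends.

Final answer: 35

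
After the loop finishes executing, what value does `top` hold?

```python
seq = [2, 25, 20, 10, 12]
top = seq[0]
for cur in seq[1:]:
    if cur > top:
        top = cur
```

Let's trace through this code step by step.

Initialize: seq = [2, 25, 20, 10, 12]
Initialize: top = 2
Entering loop: for cur in seq[1:]:
After iteration 1: cur = 25, top = 25
After iteration 2: cur = 20, top = 25
After iteration 3: cur = 10, top = 25
After iteration 4: cur = 12, top = 25
Loop ends.

Final answer: 25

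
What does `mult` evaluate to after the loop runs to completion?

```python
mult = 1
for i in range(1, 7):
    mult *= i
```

Let's trace through this code step by step.

Initialize: mult = 1
Entering loop: for i in range(1, 7):
After iteration 1: i = 1, mult = 1
After iteration 2: i = 2, mult = 2
After iteration 3: i = 3, mult = 6
After iteration 4: i = 4, mult = 24
After iteration 5: i = 5, mult = 120
After iteration 6: i = 6, mult = 720
Loop ends.

Final answer: 720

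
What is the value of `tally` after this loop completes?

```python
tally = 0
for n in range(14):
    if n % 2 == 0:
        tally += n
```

Let's trace through this code step by step.

Initialize: tally = 0
Entering loop: for n in range(14):
After iteration 1: n = 0, tally = 0
After iteration 2: n = 1, tally = 0
After iteration 3: n = 2, tally = 2
After iteration 4: n = 3, tally = 2
After iteration 5: n = 4, tally = 6
After iteration 6: n = 5, tally = 6
After iteration 7: n = 6, tally = 12
After iteration 8: n = 7, tally = 12
After iteration 9: n = 8, tally = 20
After iteration 10: n = 9, tally = 20
After iteration 11: n = 10, tally = 30
After iteration 12: n = 11, tally = 30
After iteration 13: n = 12, tally = 42
After iteration 14: n = 13, tally = 42
Loop ends.

Final answer: 42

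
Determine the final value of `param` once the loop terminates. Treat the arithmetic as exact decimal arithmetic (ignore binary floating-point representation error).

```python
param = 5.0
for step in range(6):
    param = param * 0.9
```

Let's trace through this code step by step.

Initialize: param = 5.0
Entering loop: for step in range(6):
After iteration 1: step = 0, param = 4.5
After iteration 2: step = 1, param = 4.05
After iteration 3: step = 2, param = 3.645
After iteration 4: step = 3, param = 3.2805
After iteration 5: step = 4, param = 2.95245
After iteration 6: step = 5, param = 2.657205
Loop ends.

Final answer: 2.657205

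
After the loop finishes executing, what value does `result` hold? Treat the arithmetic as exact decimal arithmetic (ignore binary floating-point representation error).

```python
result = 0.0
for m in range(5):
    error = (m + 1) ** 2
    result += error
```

Let's trace through this code step by step.

Initialize: result = 0.0
Entering loop: for m in range(5):
After iteration 1: m = 0, result = 1.0, error = 1
After iteration 2: m = 1, result = 5.0, error = 4
After iteration 3: m = 2, result = 14.0, error = 9
After iteration 4: m = 3, result = 30.0, error = 16
After iteration 5: m = 4, result = 55.0, error = 25
Loop ends.

Final answer: 55.0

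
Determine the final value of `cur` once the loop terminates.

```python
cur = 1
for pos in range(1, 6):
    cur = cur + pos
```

Let's trace through this code step by step.

Initialize: cur = 1
Entering loop: for pos in range(1, 6):
After iteration 1: pos = 1, cur = 2
After iteration 2: pos = 2, cur = 4
After iteration 3: pos = 3, cur = 7
After iteration 4: pos = 4, cur = 11
After iteration 5: pos = 5, cur = 16
Loop ends.

Final answer: 16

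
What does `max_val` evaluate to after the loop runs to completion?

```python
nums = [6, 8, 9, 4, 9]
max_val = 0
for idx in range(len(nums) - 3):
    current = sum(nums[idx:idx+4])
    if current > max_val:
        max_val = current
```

Let's trace through this code step by step.

Initialize: nums = [6, 8, 9, 4, 9]
Initialize: max_val = 0
Entering loop: for idx in range(len(nums) - 3):
After iteration 1: idx = 0, max_val = 27, current = 27
After iteration 2: idx = 1, max_val = 30, current = 30
Loop ends.

Final answer: 30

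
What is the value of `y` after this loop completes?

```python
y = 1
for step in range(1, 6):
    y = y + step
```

Let's trace through this code step by step.

Initialize: y = 1
Entering loop: for step in range(1, 6):
After iteration 1: step = 1, y = 2
After iteration 2: step = 2, y = 4
After iteration 3: step = 3, y = 7
After iteration 4: step = 4, y = 11
After iteration 5: step = 5, y = 16
Loop ends.

Final answer: 16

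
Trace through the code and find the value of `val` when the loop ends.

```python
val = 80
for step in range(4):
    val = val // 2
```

Let's trace through this code step by step.

Initialize: val = 80
Entering loop: for step in range(4):
After iteration 1: step = 0, val = 40
After iteration 2: step = 1, val = 20
After iteration 3: step = 2, val = 10
After iteration 4: step = 3, val = 5
Loop ends.

Final answer: 5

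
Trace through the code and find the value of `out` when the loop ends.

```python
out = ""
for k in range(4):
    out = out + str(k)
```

Let's trace through this code step by step.

Initialize: out = ''
Entering loop: for k in range(4):
After iteration 1: k = 0, out = '0'
After iteration 2: k = 1, out = '01'
After iteration 3: k = 2, out = '012'
After iteration 4: k = 3, out = '0123'
Loop ends.

Final answer: '0123'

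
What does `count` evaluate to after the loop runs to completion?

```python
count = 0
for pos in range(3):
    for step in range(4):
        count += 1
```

Let's trace through this code step by step.

Initialize: count = 0
Entering loop: for pos in range(3):
After iteration 1: pos = 0, count = 4
After iteration 2: pos = 1, count = 8
After iteration 3: pos = 2, count = 12
Loop ends.

Final answer: 12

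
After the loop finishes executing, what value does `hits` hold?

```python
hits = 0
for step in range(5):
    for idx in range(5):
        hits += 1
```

Let's trace through this code step by step.

Initialize: hits = 0
Entering loop: for step in range(5):
After iteration 1: step = 0, hits = 5
After iteration 2: step = 1, hits = 10
After iteration 3: step = 2, hits = 15
After iteration 4: step = 3, hits = 20
After iteration 5: step = 4, hits = 25
Loop ends.

Final answer: 25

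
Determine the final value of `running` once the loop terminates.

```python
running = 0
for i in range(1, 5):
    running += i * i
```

Let's trace through this code step by step.

Initialize: running = 0
Entering loop: for i in range(1, 5):
After iteration 1: i = 1, running = 1
After iteration 2: i = 2, running = 5
After iteration 3: i = 3, running = 14
After iteration 4: i = 4, running = 30
Loop ends.

Final answer: 30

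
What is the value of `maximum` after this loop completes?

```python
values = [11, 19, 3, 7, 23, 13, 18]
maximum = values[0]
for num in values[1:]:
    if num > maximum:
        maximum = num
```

Let's trace through this code step by step.

Initialize: values = [11, 19, 3, 7, 23, 13, 18]
Initialize: maximum = 11
Entering loop: for num in values[1:]:
After iteration 1: num = 19, maximum = 19
After iteration 2: num = 3, maximum = 19
After iteration 3: num = 7, maximum = 19
After iteration 4: num = 23, maximum = 23
After iteration 5: num = 13, maximum = 23
After iteration 6: num = 18, maximum = 23
Loop ends.

Final answer: 23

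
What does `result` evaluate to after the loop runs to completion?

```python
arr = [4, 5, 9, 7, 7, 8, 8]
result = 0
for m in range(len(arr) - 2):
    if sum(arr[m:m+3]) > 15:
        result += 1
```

Let's trace through this code step by step.

Initialize: arr = [4, 5, 9, 7, 7, 8, 8]
Initialize: result = 0
Entering loop: for m in range(len(arr) - 2):
After iteration 1: m = 0, result = 1
After iteration 2: m = 1, result = 2
After iteration 3: m = 2, result = 3
After iteration 4: m = 3, result = 4
After iteration 5: m = 4, result = 5
Loop ends.

Final answer: 5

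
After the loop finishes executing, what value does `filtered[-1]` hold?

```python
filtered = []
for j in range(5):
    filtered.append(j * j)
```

Let's trace through this code step by step.

Initialize: filtered = []
Entering loop: for j in range(5):
After iteration 1: j = 0, filtered = [0]
After iteration 2: j = 1, filtered = [0, 1]
After iteration 3: j = 2, filtered = [0, 1, 4]
After iteration 4: j = 3, filtered = [0, 1, 4, 9]
After iteration 5: j = 4, filtered = [0, 1, 4, 9, 16]
Loop ends.
filtered[-1] = 16

Final answer: 16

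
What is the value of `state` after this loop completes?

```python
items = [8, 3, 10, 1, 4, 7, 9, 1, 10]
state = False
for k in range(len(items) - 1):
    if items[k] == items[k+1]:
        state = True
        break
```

Let's trace through this code step by step.

Initialize: items = [8, 3, 10, 1, 4, 7, 9, 1, 10]
Initialize: state = False
Entering loop: for k in range(len(items) - 1):
After iteration 1: k = 0, state = False
After iteration 2: k = 1, state = False
After iteration 3: k = 2, state = False
After iteration 4: k = 3, state = False
After iteration 5: k = 4, state = False
After iteration 6: k = 5, state = False
After iteration 7: k = 6, state = False
After iteration 8: k = 7, state = False
Loop ends.

Final answer: False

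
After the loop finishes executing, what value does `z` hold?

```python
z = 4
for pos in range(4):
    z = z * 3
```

Let's trace through this code step by step.

Initialize: z = 4
Entering loop: for pos in range(4):
After iteration 1: pos = 0, z = 12
After iteration 2: pos = 1, z = 36
After iteration 3: pos = 2, z = 108
After iteration 4: pos = 3, z = 324
Loop ends.

Final answer: 324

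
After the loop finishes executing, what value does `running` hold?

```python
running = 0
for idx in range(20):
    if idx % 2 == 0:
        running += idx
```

Let's trace through this code step by step.

Initialize: running = 0
Entering loop: for idx in range(20):
After iteration 1: idx = 0, running = 0
After iteration 2: idx = 1, running = 0
After iteration 3: idx = 2, running = 2
After iteration 4: idx = 3, running = 2
After iteration 5: idx = 4, running = 6
After iteration 6: idx = 5, running = 6
After iteration 7: idx = 6, running = 12
After iteration 8: idx = 7, running = 12
After iteration 9: idx = 8, running = 20
After iteration 10: idx = 9, running = 20
After iteration 11: idx = 10, running = 30
After iteration 12: idx = 11, running = 30
After iteration 13: idx = 12, running = 42
After iteration 14: idx = 13, running = 42
After iteration 15: idx = 14, running = 56
After iteration 16: idx = 15, running = 56
After iteration 17: idx = 16, running = 72
After iteration 18: idx = 17, running = 72
After iteration 19: idx = 18, running = 90
After iteration 20: idx = 19, running = 90
Loop ends.

Final answer: 90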